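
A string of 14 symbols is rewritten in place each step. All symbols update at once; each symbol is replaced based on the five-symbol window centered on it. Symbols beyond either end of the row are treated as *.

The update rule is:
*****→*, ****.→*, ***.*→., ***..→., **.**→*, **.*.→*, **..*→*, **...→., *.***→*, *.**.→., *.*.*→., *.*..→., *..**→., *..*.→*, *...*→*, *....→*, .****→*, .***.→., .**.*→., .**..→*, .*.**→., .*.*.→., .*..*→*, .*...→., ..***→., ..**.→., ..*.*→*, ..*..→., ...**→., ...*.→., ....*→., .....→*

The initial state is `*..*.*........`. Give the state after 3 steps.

*..*..*....*..

.***...*****..
**...*..***.*.
*..*..*....*..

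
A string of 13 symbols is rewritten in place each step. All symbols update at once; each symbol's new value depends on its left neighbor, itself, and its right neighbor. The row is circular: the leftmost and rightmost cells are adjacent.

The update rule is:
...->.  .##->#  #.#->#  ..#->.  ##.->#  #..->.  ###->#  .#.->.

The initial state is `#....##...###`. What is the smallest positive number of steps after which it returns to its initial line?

1

step 1: #....##...###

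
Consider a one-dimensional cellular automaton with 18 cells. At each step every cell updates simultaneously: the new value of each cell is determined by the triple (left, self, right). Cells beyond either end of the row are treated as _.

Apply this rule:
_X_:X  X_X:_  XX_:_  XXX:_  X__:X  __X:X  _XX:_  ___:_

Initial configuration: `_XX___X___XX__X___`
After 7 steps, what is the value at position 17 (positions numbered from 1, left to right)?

X__X_XXX_X__XXXX__
XXXX_____XXX____X_
____X___X___X__XXX
___XXX_XXX_XXXX___
__X____________X__
_XXX__________XXX_
X___X________X___X
position 17 holds _

_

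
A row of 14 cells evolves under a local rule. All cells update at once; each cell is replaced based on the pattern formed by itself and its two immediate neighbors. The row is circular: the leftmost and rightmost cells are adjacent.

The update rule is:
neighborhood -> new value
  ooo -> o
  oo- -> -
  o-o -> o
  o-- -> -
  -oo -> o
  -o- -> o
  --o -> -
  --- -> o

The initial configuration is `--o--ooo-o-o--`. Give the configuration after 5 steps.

---ooooo-oo-oo

o-o--oo-oooo-o
-oo--o-oooo-oo
oo---ooooo-oo-
o--o-oooo-oo-o
---ooooo-oo-oo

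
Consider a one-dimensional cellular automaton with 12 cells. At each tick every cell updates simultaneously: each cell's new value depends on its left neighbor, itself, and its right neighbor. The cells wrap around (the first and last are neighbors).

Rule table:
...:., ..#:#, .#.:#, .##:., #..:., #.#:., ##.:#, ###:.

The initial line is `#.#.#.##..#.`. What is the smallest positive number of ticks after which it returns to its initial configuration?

2

#.#.#..#.##.
#.#.#.##..#.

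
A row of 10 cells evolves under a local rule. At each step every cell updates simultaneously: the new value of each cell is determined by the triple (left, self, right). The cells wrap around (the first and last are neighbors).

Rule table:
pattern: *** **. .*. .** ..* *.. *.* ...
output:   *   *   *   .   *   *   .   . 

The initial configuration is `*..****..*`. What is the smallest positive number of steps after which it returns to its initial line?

***.*****.
.**..****.
*.***.****
*..**..***
***.***.**
***..**..*
*****.***.
.****..**.
*.*****.**
*..****..*

10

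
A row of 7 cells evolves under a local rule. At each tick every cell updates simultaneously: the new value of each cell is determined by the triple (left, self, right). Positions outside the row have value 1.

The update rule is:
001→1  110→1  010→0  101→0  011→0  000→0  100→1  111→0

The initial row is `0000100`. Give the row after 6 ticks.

0010100

tick 1: 1001011
tick 2: 1110000
tick 3: 0011001
tick 4: 1101110
tick 5: 0100010
tick 6: 0010100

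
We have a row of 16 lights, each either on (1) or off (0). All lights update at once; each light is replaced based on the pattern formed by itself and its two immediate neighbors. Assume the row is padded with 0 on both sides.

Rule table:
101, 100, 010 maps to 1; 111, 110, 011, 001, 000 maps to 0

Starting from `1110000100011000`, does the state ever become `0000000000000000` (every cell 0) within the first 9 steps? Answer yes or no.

step 1: 0001000110000100
step 2: 0001100001000110
step 3: 0000010001100001
step 4: 0000011000010001
step 5: 0000000100011001
step 6: 0000000110000101
step 7: 0000000001000111
step 8: 0000000001100000
step 9: 0000000000010000
step 9 is 0000000000010000, still not uniform 0

no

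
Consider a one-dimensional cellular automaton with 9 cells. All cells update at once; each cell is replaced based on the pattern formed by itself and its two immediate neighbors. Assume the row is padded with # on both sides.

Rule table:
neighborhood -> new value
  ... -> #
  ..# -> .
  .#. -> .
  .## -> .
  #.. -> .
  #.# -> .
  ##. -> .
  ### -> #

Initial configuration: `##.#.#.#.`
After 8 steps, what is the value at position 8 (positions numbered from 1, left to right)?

.

#........
..######.
...####..
.#..##...
.......#.
.#####...
..###..#.
...#.....
position 8 holds .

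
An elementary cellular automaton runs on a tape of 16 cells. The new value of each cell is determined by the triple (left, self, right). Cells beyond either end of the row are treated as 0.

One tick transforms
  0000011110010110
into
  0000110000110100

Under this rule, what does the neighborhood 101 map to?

0

At position 12 the neighborhood is 101; the next row has 0 there.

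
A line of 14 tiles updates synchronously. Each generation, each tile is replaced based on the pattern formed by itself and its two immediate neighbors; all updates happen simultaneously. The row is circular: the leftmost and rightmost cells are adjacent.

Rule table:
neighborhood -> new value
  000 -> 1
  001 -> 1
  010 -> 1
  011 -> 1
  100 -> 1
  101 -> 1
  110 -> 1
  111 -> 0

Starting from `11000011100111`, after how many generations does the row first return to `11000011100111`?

generation 1: 01111110111100
generation 2: 11000011100111

2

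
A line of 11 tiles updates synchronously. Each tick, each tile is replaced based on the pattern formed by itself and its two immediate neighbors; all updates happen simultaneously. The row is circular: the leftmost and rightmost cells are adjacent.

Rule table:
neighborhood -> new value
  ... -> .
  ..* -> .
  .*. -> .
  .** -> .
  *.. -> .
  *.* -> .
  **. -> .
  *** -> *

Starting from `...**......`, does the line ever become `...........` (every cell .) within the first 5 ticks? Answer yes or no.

yes

tick 1: ...........
all cells are . at tick 1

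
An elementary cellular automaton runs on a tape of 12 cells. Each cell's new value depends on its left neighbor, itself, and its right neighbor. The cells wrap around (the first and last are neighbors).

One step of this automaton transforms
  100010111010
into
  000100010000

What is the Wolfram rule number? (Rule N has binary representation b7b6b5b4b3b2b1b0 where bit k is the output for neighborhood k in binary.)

position 7: 111 → 1  (bit 7 = 1)
position 8: 110 → 0  (bit 6 = 0)
position 5: 101 → 0  (bit 5 = 0)
position 1: 100 → 0  (bit 4 = 0)
position 6: 011 → 0  (bit 3 = 0)
position 0: 010 → 0  (bit 2 = 0)
position 3: 001 → 1  (bit 1 = 1)
position 2: 000 → 0  (bit 0 = 0)
bits b7..b0 = 10000010 = 130

130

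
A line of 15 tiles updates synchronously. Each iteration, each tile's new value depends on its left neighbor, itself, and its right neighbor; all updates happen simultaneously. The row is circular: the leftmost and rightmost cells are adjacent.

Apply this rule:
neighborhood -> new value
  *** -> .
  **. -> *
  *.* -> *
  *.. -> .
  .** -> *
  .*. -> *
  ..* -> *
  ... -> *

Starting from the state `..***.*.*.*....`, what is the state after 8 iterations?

***.*******.***
..***.....***..
***.*.*****.*.*
..*****...*****
.**...*.***...*
***.*****.*.***
..***...*****..
***.*.***...*.*

***.*.***...*.*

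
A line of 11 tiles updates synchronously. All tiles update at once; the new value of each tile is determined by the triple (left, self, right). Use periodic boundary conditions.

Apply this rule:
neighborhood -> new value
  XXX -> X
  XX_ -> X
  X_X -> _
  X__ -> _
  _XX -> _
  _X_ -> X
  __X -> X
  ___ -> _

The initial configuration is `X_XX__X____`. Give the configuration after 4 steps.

X_XX__X__X_

X__X_XX___X
X_XX__X__X_
X__X_XX_XX_
X_XX__X__X_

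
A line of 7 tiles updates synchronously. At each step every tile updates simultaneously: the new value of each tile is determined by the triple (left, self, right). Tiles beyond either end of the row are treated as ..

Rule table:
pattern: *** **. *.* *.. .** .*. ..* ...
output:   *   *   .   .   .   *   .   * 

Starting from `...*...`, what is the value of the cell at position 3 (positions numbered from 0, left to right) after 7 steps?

**.*.**
.*.*..*
.*.*..*  (fixed point — unchanged through step 7)
position 3 holds *

*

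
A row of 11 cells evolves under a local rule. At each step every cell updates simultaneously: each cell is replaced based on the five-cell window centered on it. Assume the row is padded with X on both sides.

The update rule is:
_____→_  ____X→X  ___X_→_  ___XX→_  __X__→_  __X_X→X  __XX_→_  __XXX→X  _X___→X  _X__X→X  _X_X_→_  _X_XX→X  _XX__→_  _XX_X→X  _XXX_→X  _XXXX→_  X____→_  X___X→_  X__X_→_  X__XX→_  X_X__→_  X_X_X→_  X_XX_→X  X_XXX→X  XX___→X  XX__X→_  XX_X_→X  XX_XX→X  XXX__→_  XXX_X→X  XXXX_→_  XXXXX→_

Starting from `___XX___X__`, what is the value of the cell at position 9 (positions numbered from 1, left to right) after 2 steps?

X____X___X_
_X_X__X__XX
position 9 holds _

_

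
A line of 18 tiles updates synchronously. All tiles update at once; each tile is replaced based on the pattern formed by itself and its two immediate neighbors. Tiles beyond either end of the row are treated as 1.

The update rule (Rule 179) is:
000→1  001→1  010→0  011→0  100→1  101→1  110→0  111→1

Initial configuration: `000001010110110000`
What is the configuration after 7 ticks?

101010101001001010

111110101001001111
111101010110110111
111010101001001011
110101010110110101
101010101001001010
010101010110110101
101010101001001010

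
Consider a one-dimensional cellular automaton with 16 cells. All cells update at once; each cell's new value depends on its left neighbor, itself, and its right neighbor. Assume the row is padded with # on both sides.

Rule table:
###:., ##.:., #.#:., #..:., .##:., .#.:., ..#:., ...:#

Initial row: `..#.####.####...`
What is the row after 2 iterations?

.############...

iteration 1: ..............#.
iteration 2: .############...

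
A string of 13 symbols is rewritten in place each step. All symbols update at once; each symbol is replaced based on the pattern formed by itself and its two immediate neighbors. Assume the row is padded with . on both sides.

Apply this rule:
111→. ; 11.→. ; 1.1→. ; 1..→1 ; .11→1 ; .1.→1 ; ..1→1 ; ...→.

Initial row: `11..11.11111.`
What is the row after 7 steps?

1.111..1....1
1.1..1111..11
1.1111...111.
1.1...1.11..1
1.11.11.1.111
1.1..1..1.1..
1.1111111.11.

1.1111111.11.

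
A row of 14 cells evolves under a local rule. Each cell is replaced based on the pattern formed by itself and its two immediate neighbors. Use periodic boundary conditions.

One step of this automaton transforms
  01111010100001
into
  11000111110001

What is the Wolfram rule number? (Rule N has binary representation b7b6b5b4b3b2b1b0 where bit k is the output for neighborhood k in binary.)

60

position 2: 111 → 0  (bit 7 = 0)
position 4: 110 → 0  (bit 6 = 0)
position 0: 101 → 1  (bit 5 = 1)
position 9: 100 → 1  (bit 4 = 1)
position 1: 011 → 1  (bit 3 = 1)
position 6: 010 → 1  (bit 2 = 1)
position 12: 001 → 0  (bit 1 = 0)
position 10: 000 → 0  (bit 0 = 0)
bits b7..b0 = 00111100 = 60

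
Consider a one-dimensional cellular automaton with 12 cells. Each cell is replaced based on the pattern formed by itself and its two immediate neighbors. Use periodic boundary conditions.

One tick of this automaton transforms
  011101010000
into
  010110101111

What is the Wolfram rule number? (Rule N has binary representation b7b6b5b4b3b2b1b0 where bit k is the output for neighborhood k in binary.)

121

position 2: 111 → 0  (bit 7 = 0)
position 3: 110 → 1  (bit 6 = 1)
position 4: 101 → 1  (bit 5 = 1)
position 8: 100 → 1  (bit 4 = 1)
position 1: 011 → 1  (bit 3 = 1)
position 5: 010 → 0  (bit 2 = 0)
position 0: 001 → 0  (bit 1 = 0)
position 9: 000 → 1  (bit 0 = 1)
bits b7..b0 = 01111001 = 121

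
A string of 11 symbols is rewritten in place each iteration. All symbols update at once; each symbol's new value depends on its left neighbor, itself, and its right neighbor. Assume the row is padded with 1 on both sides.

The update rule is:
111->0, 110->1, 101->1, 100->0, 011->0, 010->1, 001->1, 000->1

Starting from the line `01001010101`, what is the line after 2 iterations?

11011111110
01100000011

01100000011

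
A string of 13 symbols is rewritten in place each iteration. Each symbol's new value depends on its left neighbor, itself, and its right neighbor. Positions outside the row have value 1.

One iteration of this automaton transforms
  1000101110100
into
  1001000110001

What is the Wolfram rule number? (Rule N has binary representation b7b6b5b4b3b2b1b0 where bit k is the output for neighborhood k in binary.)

position 7: 111 → 1  (bit 7 = 1)
position 0: 110 → 1  (bit 6 = 1)
position 5: 101 → 0  (bit 5 = 0)
position 1: 100 → 0  (bit 4 = 0)
position 6: 011 → 0  (bit 3 = 0)
position 4: 010 → 0  (bit 2 = 0)
position 3: 001 → 1  (bit 1 = 1)
position 2: 000 → 0  (bit 0 = 0)
bits b7..b0 = 11000010 = 194

194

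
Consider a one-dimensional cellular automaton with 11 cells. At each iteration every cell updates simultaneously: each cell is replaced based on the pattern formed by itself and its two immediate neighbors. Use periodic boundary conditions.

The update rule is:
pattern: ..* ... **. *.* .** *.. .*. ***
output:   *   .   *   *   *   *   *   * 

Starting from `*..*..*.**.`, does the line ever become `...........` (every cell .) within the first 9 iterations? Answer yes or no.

***********
***********  (fixed point — unchanged through iteration 9)
iteration 9 is ***********, still not uniform .

no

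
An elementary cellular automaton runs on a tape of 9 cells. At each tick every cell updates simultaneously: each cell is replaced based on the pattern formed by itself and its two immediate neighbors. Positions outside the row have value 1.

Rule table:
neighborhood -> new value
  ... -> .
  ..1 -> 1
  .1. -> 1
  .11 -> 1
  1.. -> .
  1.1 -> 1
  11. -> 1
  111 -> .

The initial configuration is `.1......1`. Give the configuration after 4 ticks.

.1..11...

11.....11
.1....11.
11...1111
.1..11...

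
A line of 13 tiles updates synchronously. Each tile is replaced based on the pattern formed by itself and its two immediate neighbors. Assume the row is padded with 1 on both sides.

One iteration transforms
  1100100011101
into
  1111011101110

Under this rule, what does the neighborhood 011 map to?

At position 8 the neighborhood is 011; the next row has 0 there.

0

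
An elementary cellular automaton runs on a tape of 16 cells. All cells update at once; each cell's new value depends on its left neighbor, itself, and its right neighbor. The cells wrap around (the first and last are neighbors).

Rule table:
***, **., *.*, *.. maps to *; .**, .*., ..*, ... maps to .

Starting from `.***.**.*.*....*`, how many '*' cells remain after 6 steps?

8

*.***.**.*.*....
.*.***.**.*.*...
..*.***.**.*.*..
...*.***.**.*.*.
....*.***.**.*.*
*....*.***.**.*.
count of *: 8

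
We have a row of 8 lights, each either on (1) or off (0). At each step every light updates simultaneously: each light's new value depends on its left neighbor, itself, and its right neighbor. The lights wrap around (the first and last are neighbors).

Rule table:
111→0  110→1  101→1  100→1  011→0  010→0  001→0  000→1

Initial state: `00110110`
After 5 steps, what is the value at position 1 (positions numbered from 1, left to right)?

step 1: 10011011
step 2: 11001100
step 3: 01100110
step 4: 00110011
step 5: 10011001
position 1 holds 1

1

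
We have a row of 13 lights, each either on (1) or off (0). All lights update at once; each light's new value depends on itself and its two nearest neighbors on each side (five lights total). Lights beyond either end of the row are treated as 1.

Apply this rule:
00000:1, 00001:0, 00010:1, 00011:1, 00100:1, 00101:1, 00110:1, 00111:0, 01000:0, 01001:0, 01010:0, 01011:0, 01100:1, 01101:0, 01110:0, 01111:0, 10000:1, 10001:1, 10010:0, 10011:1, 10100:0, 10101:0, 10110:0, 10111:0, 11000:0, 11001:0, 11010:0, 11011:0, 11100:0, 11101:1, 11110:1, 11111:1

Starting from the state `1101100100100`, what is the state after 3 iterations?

0011100100101

iteration 1: 1100100100101
iteration 2: 1000100100100
iteration 3: 0011100100101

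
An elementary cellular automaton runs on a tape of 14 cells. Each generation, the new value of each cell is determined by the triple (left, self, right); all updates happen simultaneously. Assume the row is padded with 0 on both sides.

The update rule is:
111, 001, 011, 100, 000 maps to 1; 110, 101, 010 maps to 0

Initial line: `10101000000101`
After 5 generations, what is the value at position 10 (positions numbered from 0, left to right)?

00000111111000
11111111110111
11111111100110
11111111011101
11111110011000
position 10 holds 1

1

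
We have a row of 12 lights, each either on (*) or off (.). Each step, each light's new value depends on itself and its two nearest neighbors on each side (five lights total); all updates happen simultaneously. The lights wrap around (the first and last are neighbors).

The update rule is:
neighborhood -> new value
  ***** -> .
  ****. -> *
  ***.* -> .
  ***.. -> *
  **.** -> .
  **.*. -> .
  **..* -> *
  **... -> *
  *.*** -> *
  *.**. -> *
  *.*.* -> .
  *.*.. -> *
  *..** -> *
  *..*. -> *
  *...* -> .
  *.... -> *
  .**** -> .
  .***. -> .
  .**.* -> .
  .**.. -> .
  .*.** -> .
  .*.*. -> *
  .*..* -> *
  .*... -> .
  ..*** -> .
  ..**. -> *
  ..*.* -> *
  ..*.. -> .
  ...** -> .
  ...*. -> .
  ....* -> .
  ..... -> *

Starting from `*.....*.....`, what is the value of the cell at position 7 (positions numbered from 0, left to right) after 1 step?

.

step 1: ..**....**..
position 7 holds .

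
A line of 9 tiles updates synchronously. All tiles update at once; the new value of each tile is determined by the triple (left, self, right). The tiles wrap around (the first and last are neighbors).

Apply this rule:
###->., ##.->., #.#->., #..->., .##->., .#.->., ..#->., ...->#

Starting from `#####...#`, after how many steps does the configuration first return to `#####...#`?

2

......#..
#####...#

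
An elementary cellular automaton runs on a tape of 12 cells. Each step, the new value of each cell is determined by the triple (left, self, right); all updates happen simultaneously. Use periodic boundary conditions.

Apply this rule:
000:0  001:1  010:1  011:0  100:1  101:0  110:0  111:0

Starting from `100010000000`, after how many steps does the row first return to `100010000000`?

4

110111000001
000000100010
000001110111
100010000000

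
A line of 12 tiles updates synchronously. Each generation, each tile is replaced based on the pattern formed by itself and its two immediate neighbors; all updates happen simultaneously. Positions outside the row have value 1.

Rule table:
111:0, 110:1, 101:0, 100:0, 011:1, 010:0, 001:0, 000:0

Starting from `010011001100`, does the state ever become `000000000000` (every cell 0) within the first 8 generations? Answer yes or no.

000011001100
000011001100  (fixed point — unchanged through generation 8)
generation 8 is 000011001100, still not uniform 0

no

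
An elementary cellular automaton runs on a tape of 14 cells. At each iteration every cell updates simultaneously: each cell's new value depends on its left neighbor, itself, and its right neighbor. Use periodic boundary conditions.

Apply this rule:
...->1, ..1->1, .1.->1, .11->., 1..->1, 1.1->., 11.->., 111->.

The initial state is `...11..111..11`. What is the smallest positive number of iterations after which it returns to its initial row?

2

111..11...11..
...11..111..11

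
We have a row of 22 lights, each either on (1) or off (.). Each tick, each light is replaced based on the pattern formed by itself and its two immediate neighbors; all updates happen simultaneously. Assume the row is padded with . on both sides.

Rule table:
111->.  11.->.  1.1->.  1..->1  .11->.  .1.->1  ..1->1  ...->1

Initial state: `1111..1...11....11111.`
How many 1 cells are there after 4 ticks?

12

tick 1: ....111111..1111.....1
tick 2: 1111......11....111111
tick 3: ....111111..1111......
tick 4: 1111......11....111111
count of 1: 12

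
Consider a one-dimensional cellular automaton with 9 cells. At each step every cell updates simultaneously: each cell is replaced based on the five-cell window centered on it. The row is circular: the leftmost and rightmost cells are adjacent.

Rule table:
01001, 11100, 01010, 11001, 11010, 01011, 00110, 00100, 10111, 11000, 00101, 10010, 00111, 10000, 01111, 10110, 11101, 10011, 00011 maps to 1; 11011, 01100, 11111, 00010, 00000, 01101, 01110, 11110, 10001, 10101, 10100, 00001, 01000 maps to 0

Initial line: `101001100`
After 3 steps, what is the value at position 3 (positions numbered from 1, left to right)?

step 1: 110111011
step 2: 010101011
step 3: 101010110
position 3 holds 1

1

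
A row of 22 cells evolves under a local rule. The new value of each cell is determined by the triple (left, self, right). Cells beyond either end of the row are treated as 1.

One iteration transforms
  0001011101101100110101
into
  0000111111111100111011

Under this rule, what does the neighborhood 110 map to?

At position 7 the neighborhood is 110; the next row has 1 there.

1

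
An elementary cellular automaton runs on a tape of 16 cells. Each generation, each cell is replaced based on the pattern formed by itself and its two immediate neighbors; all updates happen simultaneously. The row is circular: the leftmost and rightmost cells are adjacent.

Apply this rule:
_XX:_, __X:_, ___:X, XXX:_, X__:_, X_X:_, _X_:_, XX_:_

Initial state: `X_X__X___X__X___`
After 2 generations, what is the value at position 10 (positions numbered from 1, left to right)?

_______X______X_
XXXXXX___XXXX___
position 10 holds X

X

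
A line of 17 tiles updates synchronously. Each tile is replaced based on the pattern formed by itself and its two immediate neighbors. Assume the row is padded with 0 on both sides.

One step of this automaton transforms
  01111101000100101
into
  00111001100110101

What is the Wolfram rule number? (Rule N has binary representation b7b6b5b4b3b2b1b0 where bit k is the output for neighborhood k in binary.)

148

position 2: 111 → 1  (bit 7 = 1)
position 5: 110 → 0  (bit 6 = 0)
position 6: 101 → 0  (bit 5 = 0)
position 8: 100 → 1  (bit 4 = 1)
position 1: 011 → 0  (bit 3 = 0)
position 7: 010 → 1  (bit 2 = 1)
position 0: 001 → 0  (bit 1 = 0)
position 9: 000 → 0  (bit 0 = 0)
bits b7..b0 = 10010100 = 148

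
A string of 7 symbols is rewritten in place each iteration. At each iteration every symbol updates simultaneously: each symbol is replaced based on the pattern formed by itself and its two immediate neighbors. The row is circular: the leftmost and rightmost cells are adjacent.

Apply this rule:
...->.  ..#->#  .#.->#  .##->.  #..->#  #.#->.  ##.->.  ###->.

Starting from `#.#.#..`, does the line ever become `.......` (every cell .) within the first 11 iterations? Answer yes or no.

#.#.###
..#....
.###...
#...#..
##.####
.......
all cells are . at iteration 6

yes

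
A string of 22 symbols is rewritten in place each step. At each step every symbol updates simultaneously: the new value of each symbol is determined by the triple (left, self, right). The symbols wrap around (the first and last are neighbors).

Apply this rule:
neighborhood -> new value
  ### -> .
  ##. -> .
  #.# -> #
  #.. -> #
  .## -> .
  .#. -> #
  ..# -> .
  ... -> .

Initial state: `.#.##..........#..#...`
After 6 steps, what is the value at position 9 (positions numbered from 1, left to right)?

.

.##..#.........##.##..
...#.##..........#..#.
...##..#.........##.##
#....#.##..........#..
##...##..#.........##.
..#....#.##..........#
position 9 holds .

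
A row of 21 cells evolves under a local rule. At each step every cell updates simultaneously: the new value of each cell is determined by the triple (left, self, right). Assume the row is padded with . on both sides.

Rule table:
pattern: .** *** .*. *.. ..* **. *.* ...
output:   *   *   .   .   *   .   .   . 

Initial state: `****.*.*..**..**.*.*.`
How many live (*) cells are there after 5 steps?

4

***......**..**......
**......**..**.......
*......**..**........
......**..**.........
.....**..**..........
count of *: 4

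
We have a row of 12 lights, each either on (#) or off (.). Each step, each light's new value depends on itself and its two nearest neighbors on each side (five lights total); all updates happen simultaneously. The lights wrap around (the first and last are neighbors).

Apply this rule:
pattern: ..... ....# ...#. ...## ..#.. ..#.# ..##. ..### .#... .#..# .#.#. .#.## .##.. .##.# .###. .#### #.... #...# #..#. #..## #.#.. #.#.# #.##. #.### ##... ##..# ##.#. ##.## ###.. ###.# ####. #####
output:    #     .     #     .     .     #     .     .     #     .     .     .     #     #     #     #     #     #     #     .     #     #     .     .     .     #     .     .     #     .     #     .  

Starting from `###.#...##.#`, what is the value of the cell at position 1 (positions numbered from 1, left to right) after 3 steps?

.

##..###..#..
.##..####...
..##..###.#.
position 1 holds .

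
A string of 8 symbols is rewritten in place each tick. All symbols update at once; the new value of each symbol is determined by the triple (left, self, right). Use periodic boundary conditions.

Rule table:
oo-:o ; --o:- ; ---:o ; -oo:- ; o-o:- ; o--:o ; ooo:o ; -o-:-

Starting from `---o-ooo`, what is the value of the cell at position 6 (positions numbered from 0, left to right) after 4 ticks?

oo----oo
ooooo--o
oooooo--
-oooooo-
position 6 holds o

o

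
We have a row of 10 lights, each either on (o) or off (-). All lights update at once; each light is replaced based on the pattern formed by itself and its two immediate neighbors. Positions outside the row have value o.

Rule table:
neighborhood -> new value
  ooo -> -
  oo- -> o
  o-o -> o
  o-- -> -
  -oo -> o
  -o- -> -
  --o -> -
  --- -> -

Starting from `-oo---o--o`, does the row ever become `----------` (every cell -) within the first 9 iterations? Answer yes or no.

ooo------o
--o------o
---------o
---------o  (fixed point — unchanged through iteration 9)
iteration 9 is ---------o, still not uniform -

no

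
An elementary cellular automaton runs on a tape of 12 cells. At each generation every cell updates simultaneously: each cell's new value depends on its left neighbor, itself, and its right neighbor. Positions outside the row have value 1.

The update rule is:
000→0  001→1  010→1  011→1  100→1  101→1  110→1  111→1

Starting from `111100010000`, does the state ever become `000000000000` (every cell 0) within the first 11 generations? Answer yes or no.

111110111001
111111111111
111111111111  (fixed point — unchanged through generation 11)
generation 11 is 111111111111, still not uniform 0

no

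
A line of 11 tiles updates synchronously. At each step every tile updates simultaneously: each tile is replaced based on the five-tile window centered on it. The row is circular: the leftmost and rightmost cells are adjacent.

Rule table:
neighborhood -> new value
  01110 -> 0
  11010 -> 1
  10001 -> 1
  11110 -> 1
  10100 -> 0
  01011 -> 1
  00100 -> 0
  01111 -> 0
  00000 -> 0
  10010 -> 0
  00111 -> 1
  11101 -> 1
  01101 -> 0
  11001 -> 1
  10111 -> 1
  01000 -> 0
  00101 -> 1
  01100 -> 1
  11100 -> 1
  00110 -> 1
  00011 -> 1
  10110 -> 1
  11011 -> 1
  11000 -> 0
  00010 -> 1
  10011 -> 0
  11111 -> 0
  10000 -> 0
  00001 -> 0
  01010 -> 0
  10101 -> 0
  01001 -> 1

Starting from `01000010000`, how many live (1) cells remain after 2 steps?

10000100000
00001000001
count of 1: 2

2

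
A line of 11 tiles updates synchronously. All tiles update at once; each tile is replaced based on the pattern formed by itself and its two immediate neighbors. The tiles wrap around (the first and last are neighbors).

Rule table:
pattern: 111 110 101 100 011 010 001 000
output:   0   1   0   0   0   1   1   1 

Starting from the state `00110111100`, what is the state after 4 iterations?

11010000101
01010111100
11010000101  (repeats iteration 1; period 2)
iteration 4: 01010111100

01010111100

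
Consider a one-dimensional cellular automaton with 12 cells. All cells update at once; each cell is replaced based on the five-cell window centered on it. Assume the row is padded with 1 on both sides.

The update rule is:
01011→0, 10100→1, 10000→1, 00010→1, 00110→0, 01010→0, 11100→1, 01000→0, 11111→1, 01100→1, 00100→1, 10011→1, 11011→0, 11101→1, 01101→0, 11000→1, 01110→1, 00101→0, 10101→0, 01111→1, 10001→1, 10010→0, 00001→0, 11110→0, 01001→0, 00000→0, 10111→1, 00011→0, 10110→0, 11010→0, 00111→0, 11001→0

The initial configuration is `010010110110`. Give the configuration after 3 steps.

010000000000
010100000000
000101000000

000101000000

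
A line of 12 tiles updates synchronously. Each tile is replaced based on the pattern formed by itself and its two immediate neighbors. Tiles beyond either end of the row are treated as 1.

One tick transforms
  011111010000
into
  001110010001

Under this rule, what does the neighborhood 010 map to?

1

At position 7 the neighborhood is 010; the next row has 1 there.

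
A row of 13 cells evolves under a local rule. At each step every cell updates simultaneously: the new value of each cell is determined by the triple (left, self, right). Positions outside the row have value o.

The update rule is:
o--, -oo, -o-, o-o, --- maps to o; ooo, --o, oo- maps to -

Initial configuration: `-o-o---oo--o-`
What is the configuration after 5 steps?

oooooo-o-o-oo
------oooooo-
ooooo-o-----o
-----oooooo-o
oooo-o-----oo

oooo-o-----oo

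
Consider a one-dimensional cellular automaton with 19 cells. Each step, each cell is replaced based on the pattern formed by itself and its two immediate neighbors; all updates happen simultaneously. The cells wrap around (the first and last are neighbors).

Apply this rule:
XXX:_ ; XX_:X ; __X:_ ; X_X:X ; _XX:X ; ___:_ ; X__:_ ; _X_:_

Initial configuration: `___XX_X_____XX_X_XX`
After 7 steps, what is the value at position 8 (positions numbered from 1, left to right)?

_

___XXX______XXX_XXX
___X_X______X_XXX_X
____X________XX_XX_
_____________XXXXX_
_____________X___X_
___________________
___________________
position 8 holds _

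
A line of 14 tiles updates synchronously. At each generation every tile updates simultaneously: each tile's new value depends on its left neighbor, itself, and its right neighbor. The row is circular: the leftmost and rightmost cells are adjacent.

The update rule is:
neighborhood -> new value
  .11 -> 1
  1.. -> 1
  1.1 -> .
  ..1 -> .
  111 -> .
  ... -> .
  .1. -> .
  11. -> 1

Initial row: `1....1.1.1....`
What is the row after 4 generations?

....1........1

generation 1: .1........1...
generation 2: ..1........1..
generation 3: ...1........1.
generation 4: ....1........1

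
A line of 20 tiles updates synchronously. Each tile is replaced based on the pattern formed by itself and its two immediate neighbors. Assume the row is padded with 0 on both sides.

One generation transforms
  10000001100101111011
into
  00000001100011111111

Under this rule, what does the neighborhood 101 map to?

At position 12 the neighborhood is 101; the next row has 1 there.

1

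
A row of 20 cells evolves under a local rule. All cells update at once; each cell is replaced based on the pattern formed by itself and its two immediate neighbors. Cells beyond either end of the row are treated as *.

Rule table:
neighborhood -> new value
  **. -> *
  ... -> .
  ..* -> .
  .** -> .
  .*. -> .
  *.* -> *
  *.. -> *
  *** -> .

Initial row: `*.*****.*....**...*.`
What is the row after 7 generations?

**....**.*....**...*
.**....**.*....**...
*.**....**.*....**..
**.**....**.*....**.
.**.**....**.*....**
*.**.**....**.*.....
**.**.**....**.*....

**.**.**....**.*....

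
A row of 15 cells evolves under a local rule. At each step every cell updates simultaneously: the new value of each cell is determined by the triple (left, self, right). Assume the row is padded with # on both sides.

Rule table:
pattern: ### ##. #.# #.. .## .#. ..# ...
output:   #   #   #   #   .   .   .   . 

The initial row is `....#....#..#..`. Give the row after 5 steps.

#....#....#..#.
##....#....#..#
###....#....#..
####....#....#.
#####....#....#

#####....#....#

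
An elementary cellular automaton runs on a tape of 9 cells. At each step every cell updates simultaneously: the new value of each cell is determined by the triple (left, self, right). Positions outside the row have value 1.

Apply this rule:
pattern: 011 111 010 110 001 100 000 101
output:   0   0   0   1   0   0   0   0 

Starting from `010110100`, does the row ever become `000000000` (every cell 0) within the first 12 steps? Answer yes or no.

step 1: 000010000
step 2: 000000000
all cells are 0 at step 2

yes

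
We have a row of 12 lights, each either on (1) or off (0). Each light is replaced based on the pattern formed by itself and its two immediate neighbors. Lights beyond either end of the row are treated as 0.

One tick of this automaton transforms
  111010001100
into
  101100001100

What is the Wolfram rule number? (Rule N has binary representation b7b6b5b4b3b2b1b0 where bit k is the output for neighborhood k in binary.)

104

position 1: 111 → 0  (bit 7 = 0)
position 2: 110 → 1  (bit 6 = 1)
position 3: 101 → 1  (bit 5 = 1)
position 5: 100 → 0  (bit 4 = 0)
position 0: 011 → 1  (bit 3 = 1)
position 4: 010 → 0  (bit 2 = 0)
position 7: 001 → 0  (bit 1 = 0)
position 6: 000 → 0  (bit 0 = 0)
bits b7..b0 = 01101000 = 104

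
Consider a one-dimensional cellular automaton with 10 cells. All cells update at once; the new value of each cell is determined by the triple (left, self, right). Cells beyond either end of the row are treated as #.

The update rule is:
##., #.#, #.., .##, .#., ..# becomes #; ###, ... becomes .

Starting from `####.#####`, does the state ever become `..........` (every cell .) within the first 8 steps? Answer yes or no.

yes

...###....
#.##.##..#
##########
..........
all cells are . at step 4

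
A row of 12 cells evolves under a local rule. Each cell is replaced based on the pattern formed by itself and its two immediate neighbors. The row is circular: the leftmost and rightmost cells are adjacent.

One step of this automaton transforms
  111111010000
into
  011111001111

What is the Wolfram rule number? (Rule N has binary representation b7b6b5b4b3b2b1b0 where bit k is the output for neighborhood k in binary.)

position 1: 111 → 1  (bit 7 = 1)
position 5: 110 → 1  (bit 6 = 1)
position 6: 101 → 0  (bit 5 = 0)
position 8: 100 → 1  (bit 4 = 1)
position 0: 011 → 0  (bit 3 = 0)
position 7: 010 → 0  (bit 2 = 0)
position 11: 001 → 1  (bit 1 = 1)
position 9: 000 → 1  (bit 0 = 1)
bits b7..b0 = 11010011 = 211

211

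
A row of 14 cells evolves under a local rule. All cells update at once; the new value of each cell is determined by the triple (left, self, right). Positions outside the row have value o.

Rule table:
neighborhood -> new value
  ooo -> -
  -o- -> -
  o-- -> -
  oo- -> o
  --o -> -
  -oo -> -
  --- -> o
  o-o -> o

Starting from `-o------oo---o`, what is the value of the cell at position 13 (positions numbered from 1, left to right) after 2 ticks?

-

o--oooo--o-o--
o-----o---o---
position 13 holds -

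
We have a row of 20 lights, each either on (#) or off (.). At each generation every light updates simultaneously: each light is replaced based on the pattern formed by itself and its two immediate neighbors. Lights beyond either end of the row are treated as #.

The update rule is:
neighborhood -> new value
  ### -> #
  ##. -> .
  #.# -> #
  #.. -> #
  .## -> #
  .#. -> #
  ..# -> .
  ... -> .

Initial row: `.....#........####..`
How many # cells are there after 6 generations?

15

generation 1: #....##.......###.#.
generation 2: .#...#.#......##.###
generation 3: ###..####.....#.####
generation 4: ##.#.###.#....######
generation 5: #.#####.###...######
generation 6: .#####.###.#..######
count of #: 15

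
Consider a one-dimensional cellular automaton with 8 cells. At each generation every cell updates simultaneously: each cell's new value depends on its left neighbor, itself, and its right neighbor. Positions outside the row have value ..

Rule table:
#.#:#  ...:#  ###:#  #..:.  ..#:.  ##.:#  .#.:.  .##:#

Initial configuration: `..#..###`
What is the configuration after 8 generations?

#....###
..##.###
#.######
.#######
.#######  (fixed point — unchanged through generation 8)

.#######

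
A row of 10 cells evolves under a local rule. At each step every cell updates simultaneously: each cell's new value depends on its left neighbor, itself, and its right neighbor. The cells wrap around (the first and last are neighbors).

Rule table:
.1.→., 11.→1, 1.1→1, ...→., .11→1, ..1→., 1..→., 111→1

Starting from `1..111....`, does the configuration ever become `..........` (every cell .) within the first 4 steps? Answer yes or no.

...111....
...111....  (fixed point — unchanged through step 4)
step 4 is ...111...., still not uniform .

no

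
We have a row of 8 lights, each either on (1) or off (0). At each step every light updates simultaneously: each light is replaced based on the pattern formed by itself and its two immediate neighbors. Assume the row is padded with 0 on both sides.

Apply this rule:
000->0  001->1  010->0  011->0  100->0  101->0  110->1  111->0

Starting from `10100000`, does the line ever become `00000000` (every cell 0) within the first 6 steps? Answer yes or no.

yes

00000000
all cells are 0 at step 1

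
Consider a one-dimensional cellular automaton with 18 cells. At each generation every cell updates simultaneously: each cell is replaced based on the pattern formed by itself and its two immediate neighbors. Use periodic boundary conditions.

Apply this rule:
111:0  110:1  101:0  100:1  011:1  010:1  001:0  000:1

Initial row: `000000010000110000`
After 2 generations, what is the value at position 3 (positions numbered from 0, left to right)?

0

111111011110111111
000001010010100000
position 3 holds 0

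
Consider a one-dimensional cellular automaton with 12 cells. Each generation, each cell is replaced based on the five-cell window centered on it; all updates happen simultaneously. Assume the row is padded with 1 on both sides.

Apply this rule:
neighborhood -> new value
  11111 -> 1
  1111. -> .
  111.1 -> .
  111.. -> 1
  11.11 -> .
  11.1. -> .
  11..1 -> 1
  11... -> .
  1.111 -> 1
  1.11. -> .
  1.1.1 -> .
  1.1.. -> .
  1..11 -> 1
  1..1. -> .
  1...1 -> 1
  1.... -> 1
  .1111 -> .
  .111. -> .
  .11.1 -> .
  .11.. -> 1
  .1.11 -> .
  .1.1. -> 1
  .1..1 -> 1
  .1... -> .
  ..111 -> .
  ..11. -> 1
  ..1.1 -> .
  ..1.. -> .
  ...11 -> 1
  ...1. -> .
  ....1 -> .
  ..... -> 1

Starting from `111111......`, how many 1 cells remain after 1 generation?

1111.1.111.1
count of 1: 9

9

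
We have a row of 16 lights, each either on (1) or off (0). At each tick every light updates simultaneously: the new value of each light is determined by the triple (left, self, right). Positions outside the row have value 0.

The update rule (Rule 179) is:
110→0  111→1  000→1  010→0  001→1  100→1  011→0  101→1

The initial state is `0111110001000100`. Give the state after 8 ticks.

0101010101010100

tick 1: 1011101110111011
tick 2: 0101010101010100
tick 3: 1010101010101011
tick 4: 0101010101010100  (repeats tick 2; period 2)
tick 8: 0101010101010100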